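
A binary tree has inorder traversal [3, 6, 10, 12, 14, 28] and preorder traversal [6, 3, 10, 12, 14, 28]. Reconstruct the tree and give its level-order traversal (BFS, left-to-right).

Inorder:  [3, 6, 10, 12, 14, 28]
Preorder: [6, 3, 10, 12, 14, 28]
Algorithm: preorder visits root first, so consume preorder in order;
for each root, split the current inorder slice at that value into
left-subtree inorder and right-subtree inorder, then recurse.
Recursive splits:
  root=6; inorder splits into left=[3], right=[10, 12, 14, 28]
  root=3; inorder splits into left=[], right=[]
  root=10; inorder splits into left=[], right=[12, 14, 28]
  root=12; inorder splits into left=[], right=[14, 28]
  root=14; inorder splits into left=[], right=[28]
  root=28; inorder splits into left=[], right=[]
Reconstructed level-order: [6, 3, 10, 12, 14, 28]


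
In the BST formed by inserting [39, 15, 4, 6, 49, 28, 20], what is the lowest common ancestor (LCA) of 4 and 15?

Tree insertion order: [39, 15, 4, 6, 49, 28, 20]
Tree (level-order array): [39, 15, 49, 4, 28, None, None, None, 6, 20]
In a BST, the LCA of p=4, q=15 is the first node v on the
root-to-leaf path with p <= v <= q (go left if both < v, right if both > v).
Walk from root:
  at 39: both 4 and 15 < 39, go left
  at 15: 4 <= 15 <= 15, this is the LCA
LCA = 15


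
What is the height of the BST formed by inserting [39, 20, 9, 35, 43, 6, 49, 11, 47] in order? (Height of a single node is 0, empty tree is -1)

Insertion order: [39, 20, 9, 35, 43, 6, 49, 11, 47]
Tree (level-order array): [39, 20, 43, 9, 35, None, 49, 6, 11, None, None, 47]
Compute height bottom-up (empty subtree = -1):
  height(6) = 1 + max(-1, -1) = 0
  height(11) = 1 + max(-1, -1) = 0
  height(9) = 1 + max(0, 0) = 1
  height(35) = 1 + max(-1, -1) = 0
  height(20) = 1 + max(1, 0) = 2
  height(47) = 1 + max(-1, -1) = 0
  height(49) = 1 + max(0, -1) = 1
  height(43) = 1 + max(-1, 1) = 2
  height(39) = 1 + max(2, 2) = 3
Height = 3


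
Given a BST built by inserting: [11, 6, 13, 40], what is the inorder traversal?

Tree insertion order: [11, 6, 13, 40]
Tree (level-order array): [11, 6, 13, None, None, None, 40]
Inorder traversal: [6, 11, 13, 40]


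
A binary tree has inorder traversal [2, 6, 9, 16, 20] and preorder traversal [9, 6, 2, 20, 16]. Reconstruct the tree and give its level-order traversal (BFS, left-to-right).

Inorder:  [2, 6, 9, 16, 20]
Preorder: [9, 6, 2, 20, 16]
Algorithm: preorder visits root first, so consume preorder in order;
for each root, split the current inorder slice at that value into
left-subtree inorder and right-subtree inorder, then recurse.
Recursive splits:
  root=9; inorder splits into left=[2, 6], right=[16, 20]
  root=6; inorder splits into left=[2], right=[]
  root=2; inorder splits into left=[], right=[]
  root=20; inorder splits into left=[16], right=[]
  root=16; inorder splits into left=[], right=[]
Reconstructed level-order: [9, 6, 20, 2, 16]


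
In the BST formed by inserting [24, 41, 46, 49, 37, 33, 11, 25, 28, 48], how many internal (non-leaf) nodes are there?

Tree built from: [24, 41, 46, 49, 37, 33, 11, 25, 28, 48]
Tree (level-order array): [24, 11, 41, None, None, 37, 46, 33, None, None, 49, 25, None, 48, None, None, 28]
Rule: An internal node has at least one child.
Per-node child counts:
  node 24: 2 child(ren)
  node 11: 0 child(ren)
  node 41: 2 child(ren)
  node 37: 1 child(ren)
  node 33: 1 child(ren)
  node 25: 1 child(ren)
  node 28: 0 child(ren)
  node 46: 1 child(ren)
  node 49: 1 child(ren)
  node 48: 0 child(ren)
Matching nodes: [24, 41, 37, 33, 25, 46, 49]
Count of internal (non-leaf) nodes: 7


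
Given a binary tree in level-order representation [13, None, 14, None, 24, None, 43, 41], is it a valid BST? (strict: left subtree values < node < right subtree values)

Level-order array: [13, None, 14, None, 24, None, 43, 41]
Validate using subtree bounds (lo, hi): at each node, require lo < value < hi,
then recurse left with hi=value and right with lo=value.
Preorder trace (stopping at first violation):
  at node 13 with bounds (-inf, +inf): OK
  at node 14 with bounds (13, +inf): OK
  at node 24 with bounds (14, +inf): OK
  at node 43 with bounds (24, +inf): OK
  at node 41 with bounds (24, 43): OK
No violation found at any node.
Result: Valid BST


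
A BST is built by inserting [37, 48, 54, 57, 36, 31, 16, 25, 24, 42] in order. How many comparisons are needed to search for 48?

Search path for 48: 37 -> 48
Found: True
Comparisons: 2


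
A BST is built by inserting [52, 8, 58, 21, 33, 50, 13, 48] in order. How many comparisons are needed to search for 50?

Search path for 50: 52 -> 8 -> 21 -> 33 -> 50
Found: True
Comparisons: 5


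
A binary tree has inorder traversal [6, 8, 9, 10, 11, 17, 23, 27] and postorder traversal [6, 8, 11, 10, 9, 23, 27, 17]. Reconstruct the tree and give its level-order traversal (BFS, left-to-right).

Inorder:   [6, 8, 9, 10, 11, 17, 23, 27]
Postorder: [6, 8, 11, 10, 9, 23, 27, 17]
Algorithm: postorder visits root last, so walk postorder right-to-left;
each value is the root of the current inorder slice — split it at that
value, recurse on the right subtree first, then the left.
Recursive splits:
  root=17; inorder splits into left=[6, 8, 9, 10, 11], right=[23, 27]
  root=27; inorder splits into left=[23], right=[]
  root=23; inorder splits into left=[], right=[]
  root=9; inorder splits into left=[6, 8], right=[10, 11]
  root=10; inorder splits into left=[], right=[11]
  root=11; inorder splits into left=[], right=[]
  root=8; inorder splits into left=[6], right=[]
  root=6; inorder splits into left=[], right=[]
Reconstructed level-order: [17, 9, 27, 8, 10, 23, 6, 11]


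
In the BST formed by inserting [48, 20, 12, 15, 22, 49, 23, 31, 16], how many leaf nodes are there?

Tree built from: [48, 20, 12, 15, 22, 49, 23, 31, 16]
Tree (level-order array): [48, 20, 49, 12, 22, None, None, None, 15, None, 23, None, 16, None, 31]
Rule: A leaf has 0 children.
Per-node child counts:
  node 48: 2 child(ren)
  node 20: 2 child(ren)
  node 12: 1 child(ren)
  node 15: 1 child(ren)
  node 16: 0 child(ren)
  node 22: 1 child(ren)
  node 23: 1 child(ren)
  node 31: 0 child(ren)
  node 49: 0 child(ren)
Matching nodes: [16, 31, 49]
Count of leaf nodes: 3


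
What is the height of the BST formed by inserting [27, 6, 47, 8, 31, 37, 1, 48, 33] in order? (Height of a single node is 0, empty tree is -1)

Insertion order: [27, 6, 47, 8, 31, 37, 1, 48, 33]
Tree (level-order array): [27, 6, 47, 1, 8, 31, 48, None, None, None, None, None, 37, None, None, 33]
Compute height bottom-up (empty subtree = -1):
  height(1) = 1 + max(-1, -1) = 0
  height(8) = 1 + max(-1, -1) = 0
  height(6) = 1 + max(0, 0) = 1
  height(33) = 1 + max(-1, -1) = 0
  height(37) = 1 + max(0, -1) = 1
  height(31) = 1 + max(-1, 1) = 2
  height(48) = 1 + max(-1, -1) = 0
  height(47) = 1 + max(2, 0) = 3
  height(27) = 1 + max(1, 3) = 4
Height = 4


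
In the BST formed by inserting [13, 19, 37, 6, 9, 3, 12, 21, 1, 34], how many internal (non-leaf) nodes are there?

Tree built from: [13, 19, 37, 6, 9, 3, 12, 21, 1, 34]
Tree (level-order array): [13, 6, 19, 3, 9, None, 37, 1, None, None, 12, 21, None, None, None, None, None, None, 34]
Rule: An internal node has at least one child.
Per-node child counts:
  node 13: 2 child(ren)
  node 6: 2 child(ren)
  node 3: 1 child(ren)
  node 1: 0 child(ren)
  node 9: 1 child(ren)
  node 12: 0 child(ren)
  node 19: 1 child(ren)
  node 37: 1 child(ren)
  node 21: 1 child(ren)
  node 34: 0 child(ren)
Matching nodes: [13, 6, 3, 9, 19, 37, 21]
Count of internal (non-leaf) nodes: 7


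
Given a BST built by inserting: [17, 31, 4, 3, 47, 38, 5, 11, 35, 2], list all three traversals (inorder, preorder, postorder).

Tree insertion order: [17, 31, 4, 3, 47, 38, 5, 11, 35, 2]
Tree (level-order array): [17, 4, 31, 3, 5, None, 47, 2, None, None, 11, 38, None, None, None, None, None, 35]
Inorder (L, root, R): [2, 3, 4, 5, 11, 17, 31, 35, 38, 47]
Preorder (root, L, R): [17, 4, 3, 2, 5, 11, 31, 47, 38, 35]
Postorder (L, R, root): [2, 3, 11, 5, 4, 35, 38, 47, 31, 17]


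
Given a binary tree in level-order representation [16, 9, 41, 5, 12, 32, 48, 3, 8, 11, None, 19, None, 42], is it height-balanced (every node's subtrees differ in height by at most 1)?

Tree (level-order array): [16, 9, 41, 5, 12, 32, 48, 3, 8, 11, None, 19, None, 42]
Definition: a tree is height-balanced if, at every node, |h(left) - h(right)| <= 1 (empty subtree has height -1).
Bottom-up per-node check:
  node 3: h_left=-1, h_right=-1, diff=0 [OK], height=0
  node 8: h_left=-1, h_right=-1, diff=0 [OK], height=0
  node 5: h_left=0, h_right=0, diff=0 [OK], height=1
  node 11: h_left=-1, h_right=-1, diff=0 [OK], height=0
  node 12: h_left=0, h_right=-1, diff=1 [OK], height=1
  node 9: h_left=1, h_right=1, diff=0 [OK], height=2
  node 19: h_left=-1, h_right=-1, diff=0 [OK], height=0
  node 32: h_left=0, h_right=-1, diff=1 [OK], height=1
  node 42: h_left=-1, h_right=-1, diff=0 [OK], height=0
  node 48: h_left=0, h_right=-1, diff=1 [OK], height=1
  node 41: h_left=1, h_right=1, diff=0 [OK], height=2
  node 16: h_left=2, h_right=2, diff=0 [OK], height=3
All nodes satisfy the balance condition.
Result: Balanced


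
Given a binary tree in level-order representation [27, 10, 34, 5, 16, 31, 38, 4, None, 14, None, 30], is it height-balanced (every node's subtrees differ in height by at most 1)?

Tree (level-order array): [27, 10, 34, 5, 16, 31, 38, 4, None, 14, None, 30]
Definition: a tree is height-balanced if, at every node, |h(left) - h(right)| <= 1 (empty subtree has height -1).
Bottom-up per-node check:
  node 4: h_left=-1, h_right=-1, diff=0 [OK], height=0
  node 5: h_left=0, h_right=-1, diff=1 [OK], height=1
  node 14: h_left=-1, h_right=-1, diff=0 [OK], height=0
  node 16: h_left=0, h_right=-1, diff=1 [OK], height=1
  node 10: h_left=1, h_right=1, diff=0 [OK], height=2
  node 30: h_left=-1, h_right=-1, diff=0 [OK], height=0
  node 31: h_left=0, h_right=-1, diff=1 [OK], height=1
  node 38: h_left=-1, h_right=-1, diff=0 [OK], height=0
  node 34: h_left=1, h_right=0, diff=1 [OK], height=2
  node 27: h_left=2, h_right=2, diff=0 [OK], height=3
All nodes satisfy the balance condition.
Result: Balanced


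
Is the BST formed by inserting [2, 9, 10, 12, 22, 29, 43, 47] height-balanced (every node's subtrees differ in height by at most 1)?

Tree (level-order array): [2, None, 9, None, 10, None, 12, None, 22, None, 29, None, 43, None, 47]
Definition: a tree is height-balanced if, at every node, |h(left) - h(right)| <= 1 (empty subtree has height -1).
Bottom-up per-node check:
  node 47: h_left=-1, h_right=-1, diff=0 [OK], height=0
  node 43: h_left=-1, h_right=0, diff=1 [OK], height=1
  node 29: h_left=-1, h_right=1, diff=2 [FAIL (|-1-1|=2 > 1)], height=2
  node 22: h_left=-1, h_right=2, diff=3 [FAIL (|-1-2|=3 > 1)], height=3
  node 12: h_left=-1, h_right=3, diff=4 [FAIL (|-1-3|=4 > 1)], height=4
  node 10: h_left=-1, h_right=4, diff=5 [FAIL (|-1-4|=5 > 1)], height=5
  node 9: h_left=-1, h_right=5, diff=6 [FAIL (|-1-5|=6 > 1)], height=6
  node 2: h_left=-1, h_right=6, diff=7 [FAIL (|-1-6|=7 > 1)], height=7
Node 29 violates the condition: |-1 - 1| = 2 > 1.
Result: Not balanced


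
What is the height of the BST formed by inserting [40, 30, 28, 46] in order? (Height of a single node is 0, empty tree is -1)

Insertion order: [40, 30, 28, 46]
Tree (level-order array): [40, 30, 46, 28]
Compute height bottom-up (empty subtree = -1):
  height(28) = 1 + max(-1, -1) = 0
  height(30) = 1 + max(0, -1) = 1
  height(46) = 1 + max(-1, -1) = 0
  height(40) = 1 + max(1, 0) = 2
Height = 2


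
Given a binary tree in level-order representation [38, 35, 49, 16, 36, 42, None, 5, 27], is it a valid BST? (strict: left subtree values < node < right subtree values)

Level-order array: [38, 35, 49, 16, 36, 42, None, 5, 27]
Validate using subtree bounds (lo, hi): at each node, require lo < value < hi,
then recurse left with hi=value and right with lo=value.
Preorder trace (stopping at first violation):
  at node 38 with bounds (-inf, +inf): OK
  at node 35 with bounds (-inf, 38): OK
  at node 16 with bounds (-inf, 35): OK
  at node 5 with bounds (-inf, 16): OK
  at node 27 with bounds (16, 35): OK
  at node 36 with bounds (35, 38): OK
  at node 49 with bounds (38, +inf): OK
  at node 42 with bounds (38, 49): OK
No violation found at any node.
Result: Valid BST


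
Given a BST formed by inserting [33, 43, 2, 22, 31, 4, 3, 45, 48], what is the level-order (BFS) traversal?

Tree insertion order: [33, 43, 2, 22, 31, 4, 3, 45, 48]
Tree (level-order array): [33, 2, 43, None, 22, None, 45, 4, 31, None, 48, 3]
BFS from the root, enqueuing left then right child of each popped node:
  queue [33] -> pop 33, enqueue [2, 43], visited so far: [33]
  queue [2, 43] -> pop 2, enqueue [22], visited so far: [33, 2]
  queue [43, 22] -> pop 43, enqueue [45], visited so far: [33, 2, 43]
  queue [22, 45] -> pop 22, enqueue [4, 31], visited so far: [33, 2, 43, 22]
  queue [45, 4, 31] -> pop 45, enqueue [48], visited so far: [33, 2, 43, 22, 45]
  queue [4, 31, 48] -> pop 4, enqueue [3], visited so far: [33, 2, 43, 22, 45, 4]
  queue [31, 48, 3] -> pop 31, enqueue [none], visited so far: [33, 2, 43, 22, 45, 4, 31]
  queue [48, 3] -> pop 48, enqueue [none], visited so far: [33, 2, 43, 22, 45, 4, 31, 48]
  queue [3] -> pop 3, enqueue [none], visited so far: [33, 2, 43, 22, 45, 4, 31, 48, 3]
Result: [33, 2, 43, 22, 45, 4, 31, 48, 3]


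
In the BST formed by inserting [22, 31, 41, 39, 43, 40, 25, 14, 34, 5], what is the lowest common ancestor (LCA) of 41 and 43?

Tree insertion order: [22, 31, 41, 39, 43, 40, 25, 14, 34, 5]
Tree (level-order array): [22, 14, 31, 5, None, 25, 41, None, None, None, None, 39, 43, 34, 40]
In a BST, the LCA of p=41, q=43 is the first node v on the
root-to-leaf path with p <= v <= q (go left if both < v, right if both > v).
Walk from root:
  at 22: both 41 and 43 > 22, go right
  at 31: both 41 and 43 > 31, go right
  at 41: 41 <= 41 <= 43, this is the LCA
LCA = 41


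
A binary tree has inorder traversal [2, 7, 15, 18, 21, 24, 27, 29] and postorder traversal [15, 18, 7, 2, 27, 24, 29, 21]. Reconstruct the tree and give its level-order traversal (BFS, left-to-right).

Inorder:   [2, 7, 15, 18, 21, 24, 27, 29]
Postorder: [15, 18, 7, 2, 27, 24, 29, 21]
Algorithm: postorder visits root last, so walk postorder right-to-left;
each value is the root of the current inorder slice — split it at that
value, recurse on the right subtree first, then the left.
Recursive splits:
  root=21; inorder splits into left=[2, 7, 15, 18], right=[24, 27, 29]
  root=29; inorder splits into left=[24, 27], right=[]
  root=24; inorder splits into left=[], right=[27]
  root=27; inorder splits into left=[], right=[]
  root=2; inorder splits into left=[], right=[7, 15, 18]
  root=7; inorder splits into left=[], right=[15, 18]
  root=18; inorder splits into left=[15], right=[]
  root=15; inorder splits into left=[], right=[]
Reconstructed level-order: [21, 2, 29, 7, 24, 18, 27, 15]


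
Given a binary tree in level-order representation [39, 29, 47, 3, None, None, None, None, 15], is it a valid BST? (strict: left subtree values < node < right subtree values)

Level-order array: [39, 29, 47, 3, None, None, None, None, 15]
Validate using subtree bounds (lo, hi): at each node, require lo < value < hi,
then recurse left with hi=value and right with lo=value.
Preorder trace (stopping at first violation):
  at node 39 with bounds (-inf, +inf): OK
  at node 29 with bounds (-inf, 39): OK
  at node 3 with bounds (-inf, 29): OK
  at node 15 with bounds (3, 29): OK
  at node 47 with bounds (39, +inf): OK
No violation found at any node.
Result: Valid BST


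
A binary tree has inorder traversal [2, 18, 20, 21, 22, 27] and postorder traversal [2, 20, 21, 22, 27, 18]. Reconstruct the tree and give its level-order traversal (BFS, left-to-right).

Inorder:   [2, 18, 20, 21, 22, 27]
Postorder: [2, 20, 21, 22, 27, 18]
Algorithm: postorder visits root last, so walk postorder right-to-left;
each value is the root of the current inorder slice — split it at that
value, recurse on the right subtree first, then the left.
Recursive splits:
  root=18; inorder splits into left=[2], right=[20, 21, 22, 27]
  root=27; inorder splits into left=[20, 21, 22], right=[]
  root=22; inorder splits into left=[20, 21], right=[]
  root=21; inorder splits into left=[20], right=[]
  root=20; inorder splits into left=[], right=[]
  root=2; inorder splits into left=[], right=[]
Reconstructed level-order: [18, 2, 27, 22, 21, 20]


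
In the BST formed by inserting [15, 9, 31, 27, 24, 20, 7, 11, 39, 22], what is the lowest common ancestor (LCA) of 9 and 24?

Tree insertion order: [15, 9, 31, 27, 24, 20, 7, 11, 39, 22]
Tree (level-order array): [15, 9, 31, 7, 11, 27, 39, None, None, None, None, 24, None, None, None, 20, None, None, 22]
In a BST, the LCA of p=9, q=24 is the first node v on the
root-to-leaf path with p <= v <= q (go left if both < v, right if both > v).
Walk from root:
  at 15: 9 <= 15 <= 24, this is the LCA
LCA = 15


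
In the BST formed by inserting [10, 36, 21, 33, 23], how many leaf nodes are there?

Tree built from: [10, 36, 21, 33, 23]
Tree (level-order array): [10, None, 36, 21, None, None, 33, 23]
Rule: A leaf has 0 children.
Per-node child counts:
  node 10: 1 child(ren)
  node 36: 1 child(ren)
  node 21: 1 child(ren)
  node 33: 1 child(ren)
  node 23: 0 child(ren)
Matching nodes: [23]
Count of leaf nodes: 1


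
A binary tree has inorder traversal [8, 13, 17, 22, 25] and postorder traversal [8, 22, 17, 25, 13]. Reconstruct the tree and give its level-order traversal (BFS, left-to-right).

Inorder:   [8, 13, 17, 22, 25]
Postorder: [8, 22, 17, 25, 13]
Algorithm: postorder visits root last, so walk postorder right-to-left;
each value is the root of the current inorder slice — split it at that
value, recurse on the right subtree first, then the left.
Recursive splits:
  root=13; inorder splits into left=[8], right=[17, 22, 25]
  root=25; inorder splits into left=[17, 22], right=[]
  root=17; inorder splits into left=[], right=[22]
  root=22; inorder splits into left=[], right=[]
  root=8; inorder splits into left=[], right=[]
Reconstructed level-order: [13, 8, 25, 17, 22]


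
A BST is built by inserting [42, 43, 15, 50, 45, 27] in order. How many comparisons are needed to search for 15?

Search path for 15: 42 -> 15
Found: True
Comparisons: 2


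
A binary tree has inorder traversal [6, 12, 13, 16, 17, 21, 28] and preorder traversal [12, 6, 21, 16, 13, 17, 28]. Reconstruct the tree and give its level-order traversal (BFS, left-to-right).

Inorder:  [6, 12, 13, 16, 17, 21, 28]
Preorder: [12, 6, 21, 16, 13, 17, 28]
Algorithm: preorder visits root first, so consume preorder in order;
for each root, split the current inorder slice at that value into
left-subtree inorder and right-subtree inorder, then recurse.
Recursive splits:
  root=12; inorder splits into left=[6], right=[13, 16, 17, 21, 28]
  root=6; inorder splits into left=[], right=[]
  root=21; inorder splits into left=[13, 16, 17], right=[28]
  root=16; inorder splits into left=[13], right=[17]
  root=13; inorder splits into left=[], right=[]
  root=17; inorder splits into left=[], right=[]
  root=28; inorder splits into left=[], right=[]
Reconstructed level-order: [12, 6, 21, 16, 28, 13, 17]


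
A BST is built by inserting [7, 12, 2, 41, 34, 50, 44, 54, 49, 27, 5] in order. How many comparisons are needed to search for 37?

Search path for 37: 7 -> 12 -> 41 -> 34
Found: False
Comparisons: 4


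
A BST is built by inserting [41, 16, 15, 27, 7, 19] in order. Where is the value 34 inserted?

Starting tree (level order): [41, 16, None, 15, 27, 7, None, 19]
Insertion path: 41 -> 16 -> 27
Result: insert 34 as right child of 27
Final tree (level order): [41, 16, None, 15, 27, 7, None, 19, 34]


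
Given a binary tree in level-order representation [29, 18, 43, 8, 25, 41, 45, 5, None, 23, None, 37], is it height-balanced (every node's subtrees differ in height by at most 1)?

Tree (level-order array): [29, 18, 43, 8, 25, 41, 45, 5, None, 23, None, 37]
Definition: a tree is height-balanced if, at every node, |h(left) - h(right)| <= 1 (empty subtree has height -1).
Bottom-up per-node check:
  node 5: h_left=-1, h_right=-1, diff=0 [OK], height=0
  node 8: h_left=0, h_right=-1, diff=1 [OK], height=1
  node 23: h_left=-1, h_right=-1, diff=0 [OK], height=0
  node 25: h_left=0, h_right=-1, diff=1 [OK], height=1
  node 18: h_left=1, h_right=1, diff=0 [OK], height=2
  node 37: h_left=-1, h_right=-1, diff=0 [OK], height=0
  node 41: h_left=0, h_right=-1, diff=1 [OK], height=1
  node 45: h_left=-1, h_right=-1, diff=0 [OK], height=0
  node 43: h_left=1, h_right=0, diff=1 [OK], height=2
  node 29: h_left=2, h_right=2, diff=0 [OK], height=3
All nodes satisfy the balance condition.
Result: Balanced


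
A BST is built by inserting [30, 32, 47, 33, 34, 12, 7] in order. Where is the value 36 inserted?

Starting tree (level order): [30, 12, 32, 7, None, None, 47, None, None, 33, None, None, 34]
Insertion path: 30 -> 32 -> 47 -> 33 -> 34
Result: insert 36 as right child of 34
Final tree (level order): [30, 12, 32, 7, None, None, 47, None, None, 33, None, None, 34, None, 36]


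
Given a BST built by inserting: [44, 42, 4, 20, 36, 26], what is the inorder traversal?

Tree insertion order: [44, 42, 4, 20, 36, 26]
Tree (level-order array): [44, 42, None, 4, None, None, 20, None, 36, 26]
Inorder traversal: [4, 20, 26, 36, 42, 44]


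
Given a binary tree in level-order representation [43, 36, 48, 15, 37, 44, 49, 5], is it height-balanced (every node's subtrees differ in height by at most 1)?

Tree (level-order array): [43, 36, 48, 15, 37, 44, 49, 5]
Definition: a tree is height-balanced if, at every node, |h(left) - h(right)| <= 1 (empty subtree has height -1).
Bottom-up per-node check:
  node 5: h_left=-1, h_right=-1, diff=0 [OK], height=0
  node 15: h_left=0, h_right=-1, diff=1 [OK], height=1
  node 37: h_left=-1, h_right=-1, diff=0 [OK], height=0
  node 36: h_left=1, h_right=0, diff=1 [OK], height=2
  node 44: h_left=-1, h_right=-1, diff=0 [OK], height=0
  node 49: h_left=-1, h_right=-1, diff=0 [OK], height=0
  node 48: h_left=0, h_right=0, diff=0 [OK], height=1
  node 43: h_left=2, h_right=1, diff=1 [OK], height=3
All nodes satisfy the balance condition.
Result: Balanced


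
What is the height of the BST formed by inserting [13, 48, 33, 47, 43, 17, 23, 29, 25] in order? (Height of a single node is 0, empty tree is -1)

Insertion order: [13, 48, 33, 47, 43, 17, 23, 29, 25]
Tree (level-order array): [13, None, 48, 33, None, 17, 47, None, 23, 43, None, None, 29, None, None, 25]
Compute height bottom-up (empty subtree = -1):
  height(25) = 1 + max(-1, -1) = 0
  height(29) = 1 + max(0, -1) = 1
  height(23) = 1 + max(-1, 1) = 2
  height(17) = 1 + max(-1, 2) = 3
  height(43) = 1 + max(-1, -1) = 0
  height(47) = 1 + max(0, -1) = 1
  height(33) = 1 + max(3, 1) = 4
  height(48) = 1 + max(4, -1) = 5
  height(13) = 1 + max(-1, 5) = 6
Height = 6


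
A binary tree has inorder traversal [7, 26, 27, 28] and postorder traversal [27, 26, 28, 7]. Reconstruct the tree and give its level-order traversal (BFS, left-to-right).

Inorder:   [7, 26, 27, 28]
Postorder: [27, 26, 28, 7]
Algorithm: postorder visits root last, so walk postorder right-to-left;
each value is the root of the current inorder slice — split it at that
value, recurse on the right subtree first, then the left.
Recursive splits:
  root=7; inorder splits into left=[], right=[26, 27, 28]
  root=28; inorder splits into left=[26, 27], right=[]
  root=26; inorder splits into left=[], right=[27]
  root=27; inorder splits into left=[], right=[]
Reconstructed level-order: [7, 28, 26, 27]


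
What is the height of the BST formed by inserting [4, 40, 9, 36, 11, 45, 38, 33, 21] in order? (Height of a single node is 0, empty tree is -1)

Insertion order: [4, 40, 9, 36, 11, 45, 38, 33, 21]
Tree (level-order array): [4, None, 40, 9, 45, None, 36, None, None, 11, 38, None, 33, None, None, 21]
Compute height bottom-up (empty subtree = -1):
  height(21) = 1 + max(-1, -1) = 0
  height(33) = 1 + max(0, -1) = 1
  height(11) = 1 + max(-1, 1) = 2
  height(38) = 1 + max(-1, -1) = 0
  height(36) = 1 + max(2, 0) = 3
  height(9) = 1 + max(-1, 3) = 4
  height(45) = 1 + max(-1, -1) = 0
  height(40) = 1 + max(4, 0) = 5
  height(4) = 1 + max(-1, 5) = 6
Height = 6


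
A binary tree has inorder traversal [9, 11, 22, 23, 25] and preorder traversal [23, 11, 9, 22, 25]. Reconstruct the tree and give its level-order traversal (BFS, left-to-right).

Inorder:  [9, 11, 22, 23, 25]
Preorder: [23, 11, 9, 22, 25]
Algorithm: preorder visits root first, so consume preorder in order;
for each root, split the current inorder slice at that value into
left-subtree inorder and right-subtree inorder, then recurse.
Recursive splits:
  root=23; inorder splits into left=[9, 11, 22], right=[25]
  root=11; inorder splits into left=[9], right=[22]
  root=9; inorder splits into left=[], right=[]
  root=22; inorder splits into left=[], right=[]
  root=25; inorder splits into left=[], right=[]
Reconstructed level-order: [23, 11, 25, 9, 22]


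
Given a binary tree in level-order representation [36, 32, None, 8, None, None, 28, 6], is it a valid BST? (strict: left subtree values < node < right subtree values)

Level-order array: [36, 32, None, 8, None, None, 28, 6]
Validate using subtree bounds (lo, hi): at each node, require lo < value < hi,
then recurse left with hi=value and right with lo=value.
Preorder trace (stopping at first violation):
  at node 36 with bounds (-inf, +inf): OK
  at node 32 with bounds (-inf, 36): OK
  at node 8 with bounds (-inf, 32): OK
  at node 28 with bounds (8, 32): OK
  at node 6 with bounds (8, 28): VIOLATION
Node 6 violates its bound: not (8 < 6 < 28).
Result: Not a valid BST


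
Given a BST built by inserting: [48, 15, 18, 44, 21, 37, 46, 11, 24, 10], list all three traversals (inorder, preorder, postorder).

Tree insertion order: [48, 15, 18, 44, 21, 37, 46, 11, 24, 10]
Tree (level-order array): [48, 15, None, 11, 18, 10, None, None, 44, None, None, 21, 46, None, 37, None, None, 24]
Inorder (L, root, R): [10, 11, 15, 18, 21, 24, 37, 44, 46, 48]
Preorder (root, L, R): [48, 15, 11, 10, 18, 44, 21, 37, 24, 46]
Postorder (L, R, root): [10, 11, 24, 37, 21, 46, 44, 18, 15, 48]


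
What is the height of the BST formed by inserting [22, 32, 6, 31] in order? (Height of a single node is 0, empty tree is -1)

Insertion order: [22, 32, 6, 31]
Tree (level-order array): [22, 6, 32, None, None, 31]
Compute height bottom-up (empty subtree = -1):
  height(6) = 1 + max(-1, -1) = 0
  height(31) = 1 + max(-1, -1) = 0
  height(32) = 1 + max(0, -1) = 1
  height(22) = 1 + max(0, 1) = 2
Height = 2


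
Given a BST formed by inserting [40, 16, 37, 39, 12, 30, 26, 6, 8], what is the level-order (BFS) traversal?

Tree insertion order: [40, 16, 37, 39, 12, 30, 26, 6, 8]
Tree (level-order array): [40, 16, None, 12, 37, 6, None, 30, 39, None, 8, 26]
BFS from the root, enqueuing left then right child of each popped node:
  queue [40] -> pop 40, enqueue [16], visited so far: [40]
  queue [16] -> pop 16, enqueue [12, 37], visited so far: [40, 16]
  queue [12, 37] -> pop 12, enqueue [6], visited so far: [40, 16, 12]
  queue [37, 6] -> pop 37, enqueue [30, 39], visited so far: [40, 16, 12, 37]
  queue [6, 30, 39] -> pop 6, enqueue [8], visited so far: [40, 16, 12, 37, 6]
  queue [30, 39, 8] -> pop 30, enqueue [26], visited so far: [40, 16, 12, 37, 6, 30]
  queue [39, 8, 26] -> pop 39, enqueue [none], visited so far: [40, 16, 12, 37, 6, 30, 39]
  queue [8, 26] -> pop 8, enqueue [none], visited so far: [40, 16, 12, 37, 6, 30, 39, 8]
  queue [26] -> pop 26, enqueue [none], visited so far: [40, 16, 12, 37, 6, 30, 39, 8, 26]
Result: [40, 16, 12, 37, 6, 30, 39, 8, 26]


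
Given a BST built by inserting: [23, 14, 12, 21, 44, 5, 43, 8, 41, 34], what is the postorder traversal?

Tree insertion order: [23, 14, 12, 21, 44, 5, 43, 8, 41, 34]
Tree (level-order array): [23, 14, 44, 12, 21, 43, None, 5, None, None, None, 41, None, None, 8, 34]
Postorder traversal: [8, 5, 12, 21, 14, 34, 41, 43, 44, 23]


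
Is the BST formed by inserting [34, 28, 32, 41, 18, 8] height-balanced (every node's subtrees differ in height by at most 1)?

Tree (level-order array): [34, 28, 41, 18, 32, None, None, 8]
Definition: a tree is height-balanced if, at every node, |h(left) - h(right)| <= 1 (empty subtree has height -1).
Bottom-up per-node check:
  node 8: h_left=-1, h_right=-1, diff=0 [OK], height=0
  node 18: h_left=0, h_right=-1, diff=1 [OK], height=1
  node 32: h_left=-1, h_right=-1, diff=0 [OK], height=0
  node 28: h_left=1, h_right=0, diff=1 [OK], height=2
  node 41: h_left=-1, h_right=-1, diff=0 [OK], height=0
  node 34: h_left=2, h_right=0, diff=2 [FAIL (|2-0|=2 > 1)], height=3
Node 34 violates the condition: |2 - 0| = 2 > 1.
Result: Not balanced


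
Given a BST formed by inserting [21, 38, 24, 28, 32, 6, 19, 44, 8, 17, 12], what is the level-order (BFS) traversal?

Tree insertion order: [21, 38, 24, 28, 32, 6, 19, 44, 8, 17, 12]
Tree (level-order array): [21, 6, 38, None, 19, 24, 44, 8, None, None, 28, None, None, None, 17, None, 32, 12]
BFS from the root, enqueuing left then right child of each popped node:
  queue [21] -> pop 21, enqueue [6, 38], visited so far: [21]
  queue [6, 38] -> pop 6, enqueue [19], visited so far: [21, 6]
  queue [38, 19] -> pop 38, enqueue [24, 44], visited so far: [21, 6, 38]
  queue [19, 24, 44] -> pop 19, enqueue [8], visited so far: [21, 6, 38, 19]
  queue [24, 44, 8] -> pop 24, enqueue [28], visited so far: [21, 6, 38, 19, 24]
  queue [44, 8, 28] -> pop 44, enqueue [none], visited so far: [21, 6, 38, 19, 24, 44]
  queue [8, 28] -> pop 8, enqueue [17], visited so far: [21, 6, 38, 19, 24, 44, 8]
  queue [28, 17] -> pop 28, enqueue [32], visited so far: [21, 6, 38, 19, 24, 44, 8, 28]
  queue [17, 32] -> pop 17, enqueue [12], visited so far: [21, 6, 38, 19, 24, 44, 8, 28, 17]
  queue [32, 12] -> pop 32, enqueue [none], visited so far: [21, 6, 38, 19, 24, 44, 8, 28, 17, 32]
  queue [12] -> pop 12, enqueue [none], visited so far: [21, 6, 38, 19, 24, 44, 8, 28, 17, 32, 12]
Result: [21, 6, 38, 19, 24, 44, 8, 28, 17, 32, 12]


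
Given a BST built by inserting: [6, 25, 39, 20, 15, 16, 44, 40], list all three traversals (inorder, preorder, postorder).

Tree insertion order: [6, 25, 39, 20, 15, 16, 44, 40]
Tree (level-order array): [6, None, 25, 20, 39, 15, None, None, 44, None, 16, 40]
Inorder (L, root, R): [6, 15, 16, 20, 25, 39, 40, 44]
Preorder (root, L, R): [6, 25, 20, 15, 16, 39, 44, 40]
Postorder (L, R, root): [16, 15, 20, 40, 44, 39, 25, 6]


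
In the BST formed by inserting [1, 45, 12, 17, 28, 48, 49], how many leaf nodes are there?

Tree built from: [1, 45, 12, 17, 28, 48, 49]
Tree (level-order array): [1, None, 45, 12, 48, None, 17, None, 49, None, 28]
Rule: A leaf has 0 children.
Per-node child counts:
  node 1: 1 child(ren)
  node 45: 2 child(ren)
  node 12: 1 child(ren)
  node 17: 1 child(ren)
  node 28: 0 child(ren)
  node 48: 1 child(ren)
  node 49: 0 child(ren)
Matching nodes: [28, 49]
Count of leaf nodes: 2


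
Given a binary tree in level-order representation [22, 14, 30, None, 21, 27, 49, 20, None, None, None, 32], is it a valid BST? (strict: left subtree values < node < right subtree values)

Level-order array: [22, 14, 30, None, 21, 27, 49, 20, None, None, None, 32]
Validate using subtree bounds (lo, hi): at each node, require lo < value < hi,
then recurse left with hi=value and right with lo=value.
Preorder trace (stopping at first violation):
  at node 22 with bounds (-inf, +inf): OK
  at node 14 with bounds (-inf, 22): OK
  at node 21 with bounds (14, 22): OK
  at node 20 with bounds (14, 21): OK
  at node 30 with bounds (22, +inf): OK
  at node 27 with bounds (22, 30): OK
  at node 49 with bounds (30, +inf): OK
  at node 32 with bounds (30, 49): OK
No violation found at any node.
Result: Valid BST


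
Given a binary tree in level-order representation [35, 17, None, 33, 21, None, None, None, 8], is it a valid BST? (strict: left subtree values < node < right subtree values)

Level-order array: [35, 17, None, 33, 21, None, None, None, 8]
Validate using subtree bounds (lo, hi): at each node, require lo < value < hi,
then recurse left with hi=value and right with lo=value.
Preorder trace (stopping at first violation):
  at node 35 with bounds (-inf, +inf): OK
  at node 17 with bounds (-inf, 35): OK
  at node 33 with bounds (-inf, 17): VIOLATION
Node 33 violates its bound: not (-inf < 33 < 17).
Result: Not a valid BST


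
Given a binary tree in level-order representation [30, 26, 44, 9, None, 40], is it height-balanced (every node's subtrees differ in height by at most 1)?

Tree (level-order array): [30, 26, 44, 9, None, 40]
Definition: a tree is height-balanced if, at every node, |h(left) - h(right)| <= 1 (empty subtree has height -1).
Bottom-up per-node check:
  node 9: h_left=-1, h_right=-1, diff=0 [OK], height=0
  node 26: h_left=0, h_right=-1, diff=1 [OK], height=1
  node 40: h_left=-1, h_right=-1, diff=0 [OK], height=0
  node 44: h_left=0, h_right=-1, diff=1 [OK], height=1
  node 30: h_left=1, h_right=1, diff=0 [OK], height=2
All nodes satisfy the balance condition.
Result: Balanced


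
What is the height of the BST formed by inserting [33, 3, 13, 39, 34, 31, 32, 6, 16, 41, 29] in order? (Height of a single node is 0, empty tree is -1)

Insertion order: [33, 3, 13, 39, 34, 31, 32, 6, 16, 41, 29]
Tree (level-order array): [33, 3, 39, None, 13, 34, 41, 6, 31, None, None, None, None, None, None, 16, 32, None, 29]
Compute height bottom-up (empty subtree = -1):
  height(6) = 1 + max(-1, -1) = 0
  height(29) = 1 + max(-1, -1) = 0
  height(16) = 1 + max(-1, 0) = 1
  height(32) = 1 + max(-1, -1) = 0
  height(31) = 1 + max(1, 0) = 2
  height(13) = 1 + max(0, 2) = 3
  height(3) = 1 + max(-1, 3) = 4
  height(34) = 1 + max(-1, -1) = 0
  height(41) = 1 + max(-1, -1) = 0
  height(39) = 1 + max(0, 0) = 1
  height(33) = 1 + max(4, 1) = 5
Height = 5


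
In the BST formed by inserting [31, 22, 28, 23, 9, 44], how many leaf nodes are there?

Tree built from: [31, 22, 28, 23, 9, 44]
Tree (level-order array): [31, 22, 44, 9, 28, None, None, None, None, 23]
Rule: A leaf has 0 children.
Per-node child counts:
  node 31: 2 child(ren)
  node 22: 2 child(ren)
  node 9: 0 child(ren)
  node 28: 1 child(ren)
  node 23: 0 child(ren)
  node 44: 0 child(ren)
Matching nodes: [9, 23, 44]
Count of leaf nodes: 3


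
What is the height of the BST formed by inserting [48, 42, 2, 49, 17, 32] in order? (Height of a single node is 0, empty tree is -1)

Insertion order: [48, 42, 2, 49, 17, 32]
Tree (level-order array): [48, 42, 49, 2, None, None, None, None, 17, None, 32]
Compute height bottom-up (empty subtree = -1):
  height(32) = 1 + max(-1, -1) = 0
  height(17) = 1 + max(-1, 0) = 1
  height(2) = 1 + max(-1, 1) = 2
  height(42) = 1 + max(2, -1) = 3
  height(49) = 1 + max(-1, -1) = 0
  height(48) = 1 + max(3, 0) = 4
Height = 4


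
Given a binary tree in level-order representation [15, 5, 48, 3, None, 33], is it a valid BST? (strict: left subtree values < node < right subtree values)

Level-order array: [15, 5, 48, 3, None, 33]
Validate using subtree bounds (lo, hi): at each node, require lo < value < hi,
then recurse left with hi=value and right with lo=value.
Preorder trace (stopping at first violation):
  at node 15 with bounds (-inf, +inf): OK
  at node 5 with bounds (-inf, 15): OK
  at node 3 with bounds (-inf, 5): OK
  at node 48 with bounds (15, +inf): OK
  at node 33 with bounds (15, 48): OK
No violation found at any node.
Result: Valid BST


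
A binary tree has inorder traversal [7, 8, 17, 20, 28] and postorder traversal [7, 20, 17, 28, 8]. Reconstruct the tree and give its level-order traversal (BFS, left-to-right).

Inorder:   [7, 8, 17, 20, 28]
Postorder: [7, 20, 17, 28, 8]
Algorithm: postorder visits root last, so walk postorder right-to-left;
each value is the root of the current inorder slice — split it at that
value, recurse on the right subtree first, then the left.
Recursive splits:
  root=8; inorder splits into left=[7], right=[17, 20, 28]
  root=28; inorder splits into left=[17, 20], right=[]
  root=17; inorder splits into left=[], right=[20]
  root=20; inorder splits into left=[], right=[]
  root=7; inorder splits into left=[], right=[]
Reconstructed level-order: [8, 7, 28, 17, 20]


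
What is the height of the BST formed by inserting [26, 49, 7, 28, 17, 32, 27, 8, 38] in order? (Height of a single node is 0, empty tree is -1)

Insertion order: [26, 49, 7, 28, 17, 32, 27, 8, 38]
Tree (level-order array): [26, 7, 49, None, 17, 28, None, 8, None, 27, 32, None, None, None, None, None, 38]
Compute height bottom-up (empty subtree = -1):
  height(8) = 1 + max(-1, -1) = 0
  height(17) = 1 + max(0, -1) = 1
  height(7) = 1 + max(-1, 1) = 2
  height(27) = 1 + max(-1, -1) = 0
  height(38) = 1 + max(-1, -1) = 0
  height(32) = 1 + max(-1, 0) = 1
  height(28) = 1 + max(0, 1) = 2
  height(49) = 1 + max(2, -1) = 3
  height(26) = 1 + max(2, 3) = 4
Height = 4


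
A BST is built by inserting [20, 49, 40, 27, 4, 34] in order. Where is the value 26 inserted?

Starting tree (level order): [20, 4, 49, None, None, 40, None, 27, None, None, 34]
Insertion path: 20 -> 49 -> 40 -> 27
Result: insert 26 as left child of 27
Final tree (level order): [20, 4, 49, None, None, 40, None, 27, None, 26, 34]


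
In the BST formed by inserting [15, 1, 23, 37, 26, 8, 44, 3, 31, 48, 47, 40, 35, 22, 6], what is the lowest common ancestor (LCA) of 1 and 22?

Tree insertion order: [15, 1, 23, 37, 26, 8, 44, 3, 31, 48, 47, 40, 35, 22, 6]
Tree (level-order array): [15, 1, 23, None, 8, 22, 37, 3, None, None, None, 26, 44, None, 6, None, 31, 40, 48, None, None, None, 35, None, None, 47]
In a BST, the LCA of p=1, q=22 is the first node v on the
root-to-leaf path with p <= v <= q (go left if both < v, right if both > v).
Walk from root:
  at 15: 1 <= 15 <= 22, this is the LCA
LCA = 15


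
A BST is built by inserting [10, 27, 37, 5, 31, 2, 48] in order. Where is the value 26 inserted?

Starting tree (level order): [10, 5, 27, 2, None, None, 37, None, None, 31, 48]
Insertion path: 10 -> 27
Result: insert 26 as left child of 27
Final tree (level order): [10, 5, 27, 2, None, 26, 37, None, None, None, None, 31, 48]


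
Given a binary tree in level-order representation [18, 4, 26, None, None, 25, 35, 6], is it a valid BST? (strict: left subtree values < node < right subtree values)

Level-order array: [18, 4, 26, None, None, 25, 35, 6]
Validate using subtree bounds (lo, hi): at each node, require lo < value < hi,
then recurse left with hi=value and right with lo=value.
Preorder trace (stopping at first violation):
  at node 18 with bounds (-inf, +inf): OK
  at node 4 with bounds (-inf, 18): OK
  at node 26 with bounds (18, +inf): OK
  at node 25 with bounds (18, 26): OK
  at node 6 with bounds (18, 25): VIOLATION
Node 6 violates its bound: not (18 < 6 < 25).
Result: Not a valid BST


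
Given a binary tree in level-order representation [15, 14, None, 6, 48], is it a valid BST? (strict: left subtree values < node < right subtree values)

Level-order array: [15, 14, None, 6, 48]
Validate using subtree bounds (lo, hi): at each node, require lo < value < hi,
then recurse left with hi=value and right with lo=value.
Preorder trace (stopping at first violation):
  at node 15 with bounds (-inf, +inf): OK
  at node 14 with bounds (-inf, 15): OK
  at node 6 with bounds (-inf, 14): OK
  at node 48 with bounds (14, 15): VIOLATION
Node 48 violates its bound: not (14 < 48 < 15).
Result: Not a valid BST


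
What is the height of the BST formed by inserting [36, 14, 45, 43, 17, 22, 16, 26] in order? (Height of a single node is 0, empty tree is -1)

Insertion order: [36, 14, 45, 43, 17, 22, 16, 26]
Tree (level-order array): [36, 14, 45, None, 17, 43, None, 16, 22, None, None, None, None, None, 26]
Compute height bottom-up (empty subtree = -1):
  height(16) = 1 + max(-1, -1) = 0
  height(26) = 1 + max(-1, -1) = 0
  height(22) = 1 + max(-1, 0) = 1
  height(17) = 1 + max(0, 1) = 2
  height(14) = 1 + max(-1, 2) = 3
  height(43) = 1 + max(-1, -1) = 0
  height(45) = 1 + max(0, -1) = 1
  height(36) = 1 + max(3, 1) = 4
Height = 4
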